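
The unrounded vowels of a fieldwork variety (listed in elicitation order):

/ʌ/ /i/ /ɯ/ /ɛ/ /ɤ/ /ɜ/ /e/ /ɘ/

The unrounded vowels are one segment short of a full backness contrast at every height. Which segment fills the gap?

height            front     central   back    
high              i         —         ɯ       
high-mid          e         ɘ         ɤ       
low-mid           ɛ         ɜ         ʌ       
The high row has no central member, so the gap is the high central unrounded vowel /ɨ/.

/ɨ/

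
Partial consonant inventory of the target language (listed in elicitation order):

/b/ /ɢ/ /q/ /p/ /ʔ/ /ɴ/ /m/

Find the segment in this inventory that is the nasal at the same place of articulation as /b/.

/b/ is a voiced bilabial stop.
The nasal at the same place is a bilabial nasal — in this inventory, /m/.

/m/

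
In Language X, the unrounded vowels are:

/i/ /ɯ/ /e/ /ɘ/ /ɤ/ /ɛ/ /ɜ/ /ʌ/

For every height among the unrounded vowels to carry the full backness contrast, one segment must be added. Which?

height            front     central   back    
high              i         —         ɯ       
high-mid          e         ɘ         ɤ       
low-mid           ɛ         ɜ         ʌ       
The high row has no central member, so the gap is the high central unrounded vowel /ɨ/.

/ɨ/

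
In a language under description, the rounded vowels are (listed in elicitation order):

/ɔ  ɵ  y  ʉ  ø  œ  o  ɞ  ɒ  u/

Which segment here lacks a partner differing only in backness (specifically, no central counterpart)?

High: /y/ ~ /ʉ/ ~ /u/
High-mid: /ø/ ~ /ɵ/ ~ /o/
Low-mid: /œ/ ~ /ɞ/ ~ /ɔ/
Low: only /ɒ/ (back); no central partner.
So /ɒ/ is the unpaired segment.

/ɒ/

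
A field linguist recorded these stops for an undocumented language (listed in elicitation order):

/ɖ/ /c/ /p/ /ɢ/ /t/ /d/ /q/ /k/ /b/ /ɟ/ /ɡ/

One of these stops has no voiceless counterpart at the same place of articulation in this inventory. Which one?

/ɖ/

Bilabial: /p/ ~ /b/
Alveolar: /t/ ~ /d/
Palatal: /c/ ~ /ɟ/
Velar: /k/ ~ /ɡ/
Uvular: /q/ ~ /ɢ/
Retroflex: only /ɖ/ (voiced); no voiceless partner.
So /ɖ/ is the unpaired segment.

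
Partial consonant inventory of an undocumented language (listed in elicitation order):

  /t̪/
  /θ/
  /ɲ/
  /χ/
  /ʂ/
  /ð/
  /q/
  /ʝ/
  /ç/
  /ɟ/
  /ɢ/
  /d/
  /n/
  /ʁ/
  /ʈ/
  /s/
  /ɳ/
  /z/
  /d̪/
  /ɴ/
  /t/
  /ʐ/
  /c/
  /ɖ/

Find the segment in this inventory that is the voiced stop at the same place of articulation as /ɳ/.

/ɖ/

/ɳ/ is a retroflex nasal.
The voiced stop at the same place is a voiced retroflex stop — in this inventory, /ɖ/.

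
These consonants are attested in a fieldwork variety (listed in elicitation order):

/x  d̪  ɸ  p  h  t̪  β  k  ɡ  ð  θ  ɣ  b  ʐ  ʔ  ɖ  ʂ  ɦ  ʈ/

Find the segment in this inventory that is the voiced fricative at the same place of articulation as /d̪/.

/ð/

/d̪/ is a voiced dental stop.
The voiced fricative at the same place is a voiced dental fricative — in this inventory, /ð/.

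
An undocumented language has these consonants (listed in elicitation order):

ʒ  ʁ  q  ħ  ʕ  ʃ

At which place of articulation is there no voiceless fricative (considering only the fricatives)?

uvular

Voiceless: /ʃ/ (postalveolar), /ħ/ (pharyngeal).
Voiced: /ʒ/ (postalveolar), /ʁ/ (uvular), /ʕ/ (pharyngeal).
Every place of articulation has a voiceless member except uvular, where /χ/ would be expected.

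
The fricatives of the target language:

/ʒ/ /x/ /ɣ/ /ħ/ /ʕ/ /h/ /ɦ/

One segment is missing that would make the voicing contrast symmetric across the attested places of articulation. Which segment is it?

/ʃ/

place of articulation  voiceless  voiced  
postalveolar      —         ʒ       
velar             x         ɣ       
pharyngeal        ħ         ʕ       
glottal           h         ɦ       
The postalveolar row has no voiceless member, so the gap is the voiceless postalveolar fricative /ʃ/.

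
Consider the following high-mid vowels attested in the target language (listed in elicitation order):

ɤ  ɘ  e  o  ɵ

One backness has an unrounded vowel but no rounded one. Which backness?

front: unrounded /e/, rounded —.
central: unrounded /ɘ/, rounded /ɵ/.
back: unrounded /ɤ/, rounded /o/.
Every backness has a rounded member except front, where /ø/ would be expected.

front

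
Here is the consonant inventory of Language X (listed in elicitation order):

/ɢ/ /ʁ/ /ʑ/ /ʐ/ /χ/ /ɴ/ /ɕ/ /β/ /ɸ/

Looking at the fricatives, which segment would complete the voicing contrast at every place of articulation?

bilabial: voiceless /ɸ/, voiced /β/.
retroflex: voiceless —, voiced /ʐ/.
alveolo-palatal: voiceless /ɕ/, voiced /ʑ/.
uvular: voiceless /χ/, voiced /ʁ/.
The retroflex row has no voiceless member, so the gap is the voiceless retroflex fricative /ʂ/.

/ʂ/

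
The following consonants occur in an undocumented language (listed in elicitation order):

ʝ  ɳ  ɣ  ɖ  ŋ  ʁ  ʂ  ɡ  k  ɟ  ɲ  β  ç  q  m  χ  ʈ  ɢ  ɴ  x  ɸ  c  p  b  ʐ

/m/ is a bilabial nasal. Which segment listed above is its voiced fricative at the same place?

The voiced fricative at the same place is a voiced bilabial fricative — in this inventory, /β/.

/β/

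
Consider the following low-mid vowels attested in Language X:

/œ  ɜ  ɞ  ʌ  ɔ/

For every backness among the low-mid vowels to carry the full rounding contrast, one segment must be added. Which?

Unrounded: /ɜ/ (central), /ʌ/ (back).
Rounded: /œ/ (front), /ɞ/ (central), /ɔ/ (back).
The front row has no unrounded member, so the gap is the front unrounded vowel /ɛ/.

/ɛ/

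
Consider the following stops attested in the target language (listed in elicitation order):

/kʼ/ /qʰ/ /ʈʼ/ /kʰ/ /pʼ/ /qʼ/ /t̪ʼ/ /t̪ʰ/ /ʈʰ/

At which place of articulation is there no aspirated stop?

bilabial

place of articulation  aspirated  ejective
bilabial          —         pʼ      
dental            t̪ʰ       t̪ʼ     
retroflex         ʈʰ        ʈʼ      
velar             kʰ        kʼ      
uvular            qʰ        qʼ      
Every place of articulation has an aspirated member except bilabial, where /pʰ/ would be expected.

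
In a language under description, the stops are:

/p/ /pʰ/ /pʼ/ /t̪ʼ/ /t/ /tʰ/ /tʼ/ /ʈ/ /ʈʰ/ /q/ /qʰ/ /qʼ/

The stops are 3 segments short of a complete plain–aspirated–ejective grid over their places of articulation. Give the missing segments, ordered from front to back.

bilabial: plain /p/, aspirated /pʰ/, ejective /pʼ/.
dental: plain —, aspirated —, ejective /t̪ʼ/.
alveolar: plain /t/, aspirated /tʰ/, ejective /tʼ/.
retroflex: plain /ʈ/, aspirated /ʈʰ/, ejective —.
uvular: plain /q/, aspirated /qʰ/, ejective /qʼ/.
Gaps, from front to back: dental lacks plain (/t̪/); dental lacks aspirated (/t̪ʰ/); retroflex lacks ejective (/ʈʼ/).

/t̪/, /t̪ʰ/, /ʈʼ/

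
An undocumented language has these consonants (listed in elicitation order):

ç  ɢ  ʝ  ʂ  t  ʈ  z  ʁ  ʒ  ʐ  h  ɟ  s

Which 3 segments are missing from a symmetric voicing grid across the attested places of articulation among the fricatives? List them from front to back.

place of articulation  voiceless  voiced  
alveolar          s         z       
postalveolar      —         ʒ       
retroflex         ʂ         ʐ       
palatal           ç         ʝ       
uvular            —         ʁ       
glottal           h         —       
Gaps, from front to back: postalveolar lacks voiceless (/ʃ/); uvular lacks voiceless (/χ/); glottal lacks voiced (/ɦ/).

/ʃ/, /χ/, /ɦ/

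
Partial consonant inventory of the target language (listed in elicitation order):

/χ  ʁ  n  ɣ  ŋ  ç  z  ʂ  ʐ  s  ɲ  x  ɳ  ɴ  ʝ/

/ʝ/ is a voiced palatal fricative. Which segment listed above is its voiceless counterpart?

/ç/

The voiceless counterpart is a voiceless palatal fricative — in this inventory, /ç/.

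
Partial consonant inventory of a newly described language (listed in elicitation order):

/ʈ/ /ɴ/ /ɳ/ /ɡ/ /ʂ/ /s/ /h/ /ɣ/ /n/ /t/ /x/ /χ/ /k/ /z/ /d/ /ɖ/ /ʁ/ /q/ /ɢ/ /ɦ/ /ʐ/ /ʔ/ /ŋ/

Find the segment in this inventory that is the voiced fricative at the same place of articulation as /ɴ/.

/ʁ/

/ɴ/ is an uvular nasal.
The voiced fricative at the same place is a voiced uvular fricative — in this inventory, /ʁ/.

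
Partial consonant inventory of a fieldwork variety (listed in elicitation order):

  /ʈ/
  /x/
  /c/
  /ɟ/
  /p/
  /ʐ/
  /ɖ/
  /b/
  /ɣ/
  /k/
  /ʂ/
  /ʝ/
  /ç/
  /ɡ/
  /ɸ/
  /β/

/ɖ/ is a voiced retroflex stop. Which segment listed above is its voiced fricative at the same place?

/ʐ/

The voiced fricative at the same place is a voiced retroflex fricative — in this inventory, /ʐ/.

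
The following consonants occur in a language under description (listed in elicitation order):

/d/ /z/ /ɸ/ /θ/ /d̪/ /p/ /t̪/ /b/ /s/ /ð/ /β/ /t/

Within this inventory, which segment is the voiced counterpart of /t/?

/d/

/t/ is a voiceless alveolar stop.
The voiced counterpart is a voiced alveolar stop — in this inventory, /d/.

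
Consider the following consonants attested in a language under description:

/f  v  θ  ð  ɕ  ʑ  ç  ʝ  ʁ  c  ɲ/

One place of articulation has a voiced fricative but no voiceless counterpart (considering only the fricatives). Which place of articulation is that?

labiodental: voiceless /f/, voiced /v/.
dental: voiceless /θ/, voiced /ð/.
alveolo-palatal: voiceless /ɕ/, voiced /ʑ/.
palatal: voiceless /ç/, voiced /ʝ/.
uvular: voiceless —, voiced /ʁ/.
Every place of articulation has a voiceless member except uvular, where /χ/ would be expected.

uvular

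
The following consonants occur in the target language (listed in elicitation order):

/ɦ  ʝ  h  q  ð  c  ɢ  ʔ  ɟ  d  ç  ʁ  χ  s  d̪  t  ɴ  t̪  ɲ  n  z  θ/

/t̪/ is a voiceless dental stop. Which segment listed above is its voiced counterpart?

The voiced counterpart is a voiced dental stop — in this inventory, /d̪/.

/d̪/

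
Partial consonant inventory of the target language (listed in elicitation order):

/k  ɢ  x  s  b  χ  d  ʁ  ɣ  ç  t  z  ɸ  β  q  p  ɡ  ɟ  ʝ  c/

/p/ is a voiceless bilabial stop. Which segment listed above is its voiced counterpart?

The voiced counterpart is a voiced bilabial stop — in this inventory, /b/.

/b/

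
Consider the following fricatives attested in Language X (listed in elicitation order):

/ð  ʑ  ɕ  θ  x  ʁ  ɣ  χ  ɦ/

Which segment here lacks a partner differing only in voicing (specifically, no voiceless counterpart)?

/ɦ/

Dental: /θ/ ~ /ð/
Alveolo-palatal: /ɕ/ ~ /ʑ/
Velar: /x/ ~ /ɣ/
Uvular: /χ/ ~ /ʁ/
Glottal: only /ɦ/ (voiced); no voiceless partner.
So /ɦ/ is the unpaired segment.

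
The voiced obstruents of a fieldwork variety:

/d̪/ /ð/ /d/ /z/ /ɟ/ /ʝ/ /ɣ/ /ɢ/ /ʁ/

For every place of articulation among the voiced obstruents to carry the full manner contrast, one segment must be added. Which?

/ɡ/

Stop: /d̪/ (dental), /d/ (alveolar), /ɟ/ (palatal), /ɢ/ (uvular).
Fricative: /ð/ (dental), /z/ (alveolar), /ʝ/ (palatal), /ɣ/ (velar), /ʁ/ (uvular).
The velar row has no stop member, so the gap is the velar stop /ɡ/.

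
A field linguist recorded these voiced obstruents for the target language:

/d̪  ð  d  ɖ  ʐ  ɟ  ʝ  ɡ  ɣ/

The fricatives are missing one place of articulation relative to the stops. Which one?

alveolar

dental: stop /d̪/, fricative /ð/.
alveolar: stop /d/, fricative —.
retroflex: stop /ɖ/, fricative /ʐ/.
palatal: stop /ɟ/, fricative /ʝ/.
velar: stop /ɡ/, fricative /ɣ/.
Every place of articulation has a fricative member except alveolar, where /z/ would be expected.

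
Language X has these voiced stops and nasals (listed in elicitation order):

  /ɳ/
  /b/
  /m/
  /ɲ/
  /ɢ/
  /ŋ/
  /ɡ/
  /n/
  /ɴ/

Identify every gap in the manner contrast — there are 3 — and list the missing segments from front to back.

place of articulation  oral stop  nasal   
bilabial          b         m       
alveolar          —         n       
retroflex         —         ɳ       
palatal           —         ɲ       
velar             ɡ         ŋ       
uvular            ɢ         ɴ       
Gaps, from front to back: alveolar lacks oral stop (/d/); retroflex lacks oral stop (/ɖ/); palatal lacks oral stop (/ɟ/).

/d/, /ɖ/, /ɟ/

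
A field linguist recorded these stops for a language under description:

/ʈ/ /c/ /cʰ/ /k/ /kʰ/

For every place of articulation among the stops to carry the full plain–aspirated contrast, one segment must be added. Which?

Plain: /ʈ/ (retroflex), /c/ (palatal), /k/ (velar).
Aspirated: /cʰ/ (palatal), /kʰ/ (velar).
The retroflex row has no aspirated member, so the gap is the aspirated retroflex stop /ʈʰ/.

/ʈʰ/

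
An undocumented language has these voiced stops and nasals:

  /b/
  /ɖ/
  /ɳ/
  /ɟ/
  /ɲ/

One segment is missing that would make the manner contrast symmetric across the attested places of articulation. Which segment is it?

/m/

place of articulation  oral stop  nasal   
bilabial          b         —       
retroflex         ɖ         ɳ       
palatal           ɟ         ɲ       
The bilabial row has no nasal member, so the gap is the bilabial nasal /m/.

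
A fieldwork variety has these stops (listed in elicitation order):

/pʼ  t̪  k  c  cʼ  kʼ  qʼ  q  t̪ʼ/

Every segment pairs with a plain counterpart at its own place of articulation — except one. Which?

Dental: /t̪/ ~ /t̪ʼ/
Palatal: /c/ ~ /cʼ/
Velar: /k/ ~ /kʼ/
Uvular: /q/ ~ /qʼ/
Bilabial: only /pʼ/ (ejective); no plain partner.
So /pʼ/ is the unpaired segment.

/pʼ/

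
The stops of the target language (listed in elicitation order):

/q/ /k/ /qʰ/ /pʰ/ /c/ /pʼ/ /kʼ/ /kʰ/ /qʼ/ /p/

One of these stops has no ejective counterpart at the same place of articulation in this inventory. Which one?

/c/

Bilabial: /p/ ~ /pʰ/ ~ /pʼ/
Velar: /k/ ~ /kʰ/ ~ /kʼ/
Uvular: /q/ ~ /qʰ/ ~ /qʼ/
Palatal: only /c/ (plain); no ejective partner.
So /c/ is the unpaired segment.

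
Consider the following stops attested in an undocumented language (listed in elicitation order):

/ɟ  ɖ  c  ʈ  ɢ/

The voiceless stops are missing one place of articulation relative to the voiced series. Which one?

uvular

retroflex: voiceless /ʈ/, voiced /ɖ/.
palatal: voiceless /c/, voiced /ɟ/.
uvular: voiceless —, voiced /ɢ/.
Every place of articulation has a voiceless member except uvular, where /q/ would be expected.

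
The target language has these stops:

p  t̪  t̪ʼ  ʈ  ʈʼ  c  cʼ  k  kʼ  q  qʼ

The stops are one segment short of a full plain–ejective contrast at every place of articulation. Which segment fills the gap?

/pʼ/

place of articulation  plain     ejective
bilabial          p         —       
dental            t̪        t̪ʼ     
retroflex         ʈ         ʈʼ      
palatal           c         cʼ      
velar             k         kʼ      
uvular            q         qʼ      
The bilabial row has no ejective member, so the gap is the ejective bilabial stop /pʼ/.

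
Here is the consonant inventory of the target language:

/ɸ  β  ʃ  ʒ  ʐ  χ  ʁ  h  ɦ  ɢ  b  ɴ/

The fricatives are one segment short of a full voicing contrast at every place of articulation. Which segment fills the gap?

/ʂ/

place of articulation  voiceless  voiced  
bilabial          ɸ         β       
postalveolar      ʃ         ʒ       
retroflex         —         ʐ       
uvular            χ         ʁ       
glottal           h         ɦ       
The retroflex row has no voiceless member, so the gap is the voiceless retroflex fricative /ʂ/.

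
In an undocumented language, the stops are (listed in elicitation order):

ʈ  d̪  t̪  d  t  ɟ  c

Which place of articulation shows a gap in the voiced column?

Voiceless: /t̪/ (dental), /t/ (alveolar), /ʈ/ (retroflex), /c/ (palatal).
Voiced: /d̪/ (dental), /d/ (alveolar), /ɟ/ (palatal).
Every place of articulation has a voiced member except retroflex, where /ɖ/ would be expected.

retroflex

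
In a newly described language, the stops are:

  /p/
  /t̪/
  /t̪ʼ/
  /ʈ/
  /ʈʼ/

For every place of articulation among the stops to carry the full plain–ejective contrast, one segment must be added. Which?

Plain: /p/ (bilabial), /t̪/ (dental), /ʈ/ (retroflex).
Ejective: /t̪ʼ/ (dental), /ʈʼ/ (retroflex).
The bilabial row has no ejective member, so the gap is the ejective bilabial stop /pʼ/.

/pʼ/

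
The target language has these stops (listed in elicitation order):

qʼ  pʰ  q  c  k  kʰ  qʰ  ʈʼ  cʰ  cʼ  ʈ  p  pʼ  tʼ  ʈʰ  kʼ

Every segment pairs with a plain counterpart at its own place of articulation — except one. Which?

/tʼ/

Bilabial: /p/ ~ /pʰ/ ~ /pʼ/
Retroflex: /ʈ/ ~ /ʈʰ/ ~ /ʈʼ/
Palatal: /c/ ~ /cʰ/ ~ /cʼ/
Velar: /k/ ~ /kʰ/ ~ /kʼ/
Uvular: /q/ ~ /qʰ/ ~ /qʼ/
Alveolar: only /tʼ/ (ejective); no plain partner.
So /tʼ/ is the unpaired segment.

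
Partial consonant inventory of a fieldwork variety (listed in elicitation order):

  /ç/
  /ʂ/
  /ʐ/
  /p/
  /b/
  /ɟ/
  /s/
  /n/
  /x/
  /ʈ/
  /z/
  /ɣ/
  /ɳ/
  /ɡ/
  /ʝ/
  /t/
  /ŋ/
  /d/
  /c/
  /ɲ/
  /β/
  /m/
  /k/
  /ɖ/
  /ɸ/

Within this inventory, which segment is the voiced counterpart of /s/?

/s/ is a voiceless alveolar fricative.
The voiced counterpart is a voiced alveolar fricative — in this inventory, /z/.

/z/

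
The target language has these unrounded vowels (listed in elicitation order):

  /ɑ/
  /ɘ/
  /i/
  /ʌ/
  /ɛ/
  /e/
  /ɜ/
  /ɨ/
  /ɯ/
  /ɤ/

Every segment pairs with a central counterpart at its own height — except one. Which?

High: /i/ ~ /ɨ/ ~ /ɯ/
High-mid: /e/ ~ /ɘ/ ~ /ɤ/
Low-mid: /ɛ/ ~ /ɜ/ ~ /ʌ/
Low: only /ɑ/ (back); no central partner.
So /ɑ/ is the unpaired segment.

/ɑ/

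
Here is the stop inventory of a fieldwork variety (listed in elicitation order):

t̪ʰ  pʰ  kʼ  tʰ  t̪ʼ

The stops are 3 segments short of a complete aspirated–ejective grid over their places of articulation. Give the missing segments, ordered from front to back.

bilabial: aspirated /pʰ/, ejective —.
dental: aspirated /t̪ʰ/, ejective /t̪ʼ/.
alveolar: aspirated /tʰ/, ejective —.
velar: aspirated —, ejective /kʼ/.
Gaps, from front to back: bilabial lacks ejective (/pʼ/); alveolar lacks ejective (/tʼ/); velar lacks aspirated (/kʰ/).

/pʼ/, /tʼ/, /kʰ/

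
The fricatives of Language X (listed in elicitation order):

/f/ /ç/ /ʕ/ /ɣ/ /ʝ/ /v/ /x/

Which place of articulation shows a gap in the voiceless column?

labiodental: voiceless /f/, voiced /v/.
palatal: voiceless /ç/, voiced /ʝ/.
velar: voiceless /x/, voiced /ɣ/.
pharyngeal: voiceless —, voiced /ʕ/.
Every place of articulation has a voiceless member except pharyngeal, where /ħ/ would be expected.

pharyngeal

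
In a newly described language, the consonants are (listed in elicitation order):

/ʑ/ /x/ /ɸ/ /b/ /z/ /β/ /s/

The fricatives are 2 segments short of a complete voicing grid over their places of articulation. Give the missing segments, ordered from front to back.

place of articulation  voiceless  voiced  
bilabial          ɸ         β       
alveolar          s         z       
alveolo-palatal   —         ʑ       
velar             x         —       
Gaps, from front to back: alveolo-palatal lacks voiceless (/ɕ/); velar lacks voiced (/ɣ/).

/ɕ/, /ɣ/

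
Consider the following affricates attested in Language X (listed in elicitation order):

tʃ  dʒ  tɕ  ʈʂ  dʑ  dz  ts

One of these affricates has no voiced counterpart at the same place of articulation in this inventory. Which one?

/ʈʂ/

Alveolar: /ts/ ~ /dz/
Postalveolar: /tʃ/ ~ /dʒ/
Alveolo-palatal: /tɕ/ ~ /dʑ/
Retroflex: only /ʈʂ/ (voiceless); no voiced partner.
So /ʈʂ/ is the unpaired segment.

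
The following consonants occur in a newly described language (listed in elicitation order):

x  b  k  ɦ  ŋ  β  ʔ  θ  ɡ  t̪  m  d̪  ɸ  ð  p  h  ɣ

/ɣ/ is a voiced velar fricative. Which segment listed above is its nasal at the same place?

The nasal at the same place is a velar nasal — in this inventory, /ŋ/.

/ŋ/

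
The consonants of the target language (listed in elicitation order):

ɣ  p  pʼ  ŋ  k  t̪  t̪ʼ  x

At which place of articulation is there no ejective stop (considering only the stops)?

Plain: /p/ (bilabial), /t̪/ (dental), /k/ (velar).
Ejective: /pʼ/ (bilabial), /t̪ʼ/ (dental).
Every place of articulation has an ejective member except velar, where /kʼ/ would be expected.

velar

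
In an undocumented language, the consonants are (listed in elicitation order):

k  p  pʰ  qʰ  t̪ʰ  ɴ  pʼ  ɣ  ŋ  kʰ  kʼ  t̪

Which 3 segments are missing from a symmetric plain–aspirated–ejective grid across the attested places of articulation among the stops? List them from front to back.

/t̪ʼ/, /q/, /qʼ/

bilabial: plain /p/, aspirated /pʰ/, ejective /pʼ/.
dental: plain /t̪/, aspirated /t̪ʰ/, ejective —.
velar: plain /k/, aspirated /kʰ/, ejective /kʼ/.
uvular: plain —, aspirated /qʰ/, ejective —.
Gaps, from front to back: dental lacks ejective (/t̪ʼ/); uvular lacks plain (/q/); uvular lacks ejective (/qʼ/).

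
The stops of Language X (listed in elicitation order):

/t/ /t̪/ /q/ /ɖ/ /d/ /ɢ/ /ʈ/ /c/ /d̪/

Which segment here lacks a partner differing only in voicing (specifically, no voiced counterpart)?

Dental: /t̪/ ~ /d̪/
Alveolar: /t/ ~ /d/
Retroflex: /ʈ/ ~ /ɖ/
Uvular: /q/ ~ /ɢ/
Palatal: only /c/ (voiceless); no voiced partner.
So /c/ is the unpaired segment.

/c/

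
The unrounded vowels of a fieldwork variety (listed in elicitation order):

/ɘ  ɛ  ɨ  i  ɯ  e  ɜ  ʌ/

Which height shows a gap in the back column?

high: front /i/, central /ɨ/, back /ɯ/.
high-mid: front /e/, central /ɘ/, back —.
low-mid: front /ɛ/, central /ɜ/, back /ʌ/.
Every height has a back member except high-mid, where /ɤ/ would be expected.

high-mid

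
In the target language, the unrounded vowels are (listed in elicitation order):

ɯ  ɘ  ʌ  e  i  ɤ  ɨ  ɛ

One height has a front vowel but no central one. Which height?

high: front /i/, central /ɨ/, back /ɯ/.
high-mid: front /e/, central /ɘ/, back /ɤ/.
low-mid: front /ɛ/, central —, back /ʌ/.
Every height has a central member except low-mid, where /ɜ/ would be expected.

low-mid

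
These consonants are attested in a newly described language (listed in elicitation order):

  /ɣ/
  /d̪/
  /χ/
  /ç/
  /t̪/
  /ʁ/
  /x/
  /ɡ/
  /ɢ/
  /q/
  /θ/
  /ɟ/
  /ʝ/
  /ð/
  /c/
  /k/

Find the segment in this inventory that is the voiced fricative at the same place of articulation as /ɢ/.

/ʁ/

/ɢ/ is a voiced uvular stop.
The voiced fricative at the same place is a voiced uvular fricative — in this inventory, /ʁ/.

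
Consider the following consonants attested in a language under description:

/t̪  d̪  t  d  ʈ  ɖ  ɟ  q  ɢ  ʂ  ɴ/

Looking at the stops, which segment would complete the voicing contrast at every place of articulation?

Voiceless: /t̪/ (dental), /t/ (alveolar), /ʈ/ (retroflex), /q/ (uvular).
Voiced: /d̪/ (dental), /d/ (alveolar), /ɖ/ (retroflex), /ɟ/ (palatal), /ɢ/ (uvular).
The palatal row has no voiceless member, so the gap is the voiceless palatal stop /c/.

/c/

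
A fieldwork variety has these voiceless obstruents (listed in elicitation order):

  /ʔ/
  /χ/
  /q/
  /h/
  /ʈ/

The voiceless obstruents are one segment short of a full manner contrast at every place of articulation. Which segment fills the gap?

place of articulation  stop      fricative
retroflex         ʈ         —       
uvular            q         χ       
glottal           ʔ         h       
The retroflex row has no fricative member, so the gap is the retroflex fricative /ʂ/.

/ʂ/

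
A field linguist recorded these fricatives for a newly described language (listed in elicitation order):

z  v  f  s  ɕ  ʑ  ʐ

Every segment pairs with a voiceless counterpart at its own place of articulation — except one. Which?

/ʐ/

Labiodental: /f/ ~ /v/
Alveolar: /s/ ~ /z/
Alveolo-palatal: /ɕ/ ~ /ʑ/
Retroflex: only /ʐ/ (voiced); no voiceless partner.
So /ʐ/ is the unpaired segment.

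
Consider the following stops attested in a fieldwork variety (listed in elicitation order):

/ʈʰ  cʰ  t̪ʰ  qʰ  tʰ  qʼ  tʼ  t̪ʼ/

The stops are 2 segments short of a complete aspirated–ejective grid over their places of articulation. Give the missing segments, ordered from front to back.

/ʈʼ/, /cʼ/

Aspirated: /t̪ʰ/ (dental), /tʰ/ (alveolar), /ʈʰ/ (retroflex), /cʰ/ (palatal), /qʰ/ (uvular).
Ejective: /t̪ʼ/ (dental), /tʼ/ (alveolar), /qʼ/ (uvular).
Gaps, from front to back: retroflex lacks ejective (/ʈʼ/); palatal lacks ejective (/cʼ/).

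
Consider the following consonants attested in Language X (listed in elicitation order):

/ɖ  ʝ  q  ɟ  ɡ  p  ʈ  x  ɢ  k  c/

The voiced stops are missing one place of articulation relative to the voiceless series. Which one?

bilabial

bilabial: voiceless /p/, voiced —.
retroflex: voiceless /ʈ/, voiced /ɖ/.
palatal: voiceless /c/, voiced /ɟ/.
velar: voiceless /k/, voiced /ɡ/.
uvular: voiceless /q/, voiced /ɢ/.
Every place of articulation has a voiced member except bilabial, where /b/ would be expected.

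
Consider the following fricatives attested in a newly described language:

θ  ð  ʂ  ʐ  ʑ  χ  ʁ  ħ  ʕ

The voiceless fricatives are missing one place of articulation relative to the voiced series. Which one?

Voiceless: /θ/ (dental), /ʂ/ (retroflex), /χ/ (uvular), /ħ/ (pharyngeal).
Voiced: /ð/ (dental), /ʐ/ (retroflex), /ʑ/ (alveolo-palatal), /ʁ/ (uvular), /ʕ/ (pharyngeal).
Every place of articulation has a voiceless member except alveolo-palatal, where /ɕ/ would be expected.

alveolo-palatal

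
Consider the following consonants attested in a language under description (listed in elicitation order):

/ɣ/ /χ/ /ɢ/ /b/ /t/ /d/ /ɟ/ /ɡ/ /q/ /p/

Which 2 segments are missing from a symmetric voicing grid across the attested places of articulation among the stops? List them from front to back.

place of articulation  voiceless  voiced  
bilabial          p         b       
alveolar          t         d       
palatal           —         ɟ       
velar             —         ɡ       
uvular            q         ɢ       
Gaps, from front to back: palatal lacks voiceless (/c/); velar lacks voiceless (/k/).

/c/, /k/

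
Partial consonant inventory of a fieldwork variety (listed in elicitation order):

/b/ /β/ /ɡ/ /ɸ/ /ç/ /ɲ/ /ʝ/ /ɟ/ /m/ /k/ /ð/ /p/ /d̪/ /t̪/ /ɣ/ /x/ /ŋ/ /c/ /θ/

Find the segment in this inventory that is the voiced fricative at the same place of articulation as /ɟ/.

/ɟ/ is a voiced palatal stop.
The voiced fricative at the same place is a voiced palatal fricative — in this inventory, /ʝ/.

/ʝ/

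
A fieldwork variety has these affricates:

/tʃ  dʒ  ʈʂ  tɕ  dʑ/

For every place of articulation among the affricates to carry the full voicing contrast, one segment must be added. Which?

Voiceless: /tʃ/ (postalveolar), /ʈʂ/ (retroflex), /tɕ/ (alveolo-palatal).
Voiced: /dʒ/ (postalveolar), /dʑ/ (alveolo-palatal).
The retroflex row has no voiced member, so the gap is the voiced retroflex affricate /ɖʐ/.

/ɖʐ/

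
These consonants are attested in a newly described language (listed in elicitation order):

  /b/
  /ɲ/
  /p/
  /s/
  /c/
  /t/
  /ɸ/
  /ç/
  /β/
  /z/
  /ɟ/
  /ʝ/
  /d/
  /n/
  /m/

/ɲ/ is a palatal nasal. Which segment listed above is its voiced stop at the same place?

The voiced stop at the same place is a voiced palatal stop — in this inventory, /ɟ/.

/ɟ/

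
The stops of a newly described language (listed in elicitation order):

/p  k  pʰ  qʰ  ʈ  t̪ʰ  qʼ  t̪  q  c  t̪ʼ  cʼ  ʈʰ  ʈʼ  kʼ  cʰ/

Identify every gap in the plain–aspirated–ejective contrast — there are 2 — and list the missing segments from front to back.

/pʼ/, /kʰ/

place of articulation  plain     aspirated  ejective
bilabial          p         pʰ        —       
dental            t̪        t̪ʰ       t̪ʼ     
retroflex         ʈ         ʈʰ        ʈʼ      
palatal           c         cʰ        cʼ      
velar             k         —         kʼ      
uvular            q         qʰ        qʼ      
Gaps, from front to back: bilabial lacks ejective (/pʼ/); velar lacks aspirated (/kʰ/).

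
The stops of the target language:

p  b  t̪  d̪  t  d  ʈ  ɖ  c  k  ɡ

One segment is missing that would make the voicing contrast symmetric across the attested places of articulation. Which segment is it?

/ɟ/

Voiceless: /p/ (bilabial), /t̪/ (dental), /t/ (alveolar), /ʈ/ (retroflex), /c/ (palatal), /k/ (velar).
Voiced: /b/ (bilabial), /d̪/ (dental), /d/ (alveolar), /ɖ/ (retroflex), /ɡ/ (velar).
The palatal row has no voiced member, so the gap is the voiced palatal stop /ɟ/.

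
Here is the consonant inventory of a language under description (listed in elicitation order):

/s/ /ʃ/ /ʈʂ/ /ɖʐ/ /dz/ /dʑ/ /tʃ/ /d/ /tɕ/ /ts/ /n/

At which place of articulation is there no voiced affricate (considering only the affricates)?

alveolar: voiceless /ts/, voiced /dz/.
postalveolar: voiceless /tʃ/, voiced —.
retroflex: voiceless /ʈʂ/, voiced /ɖʐ/.
alveolo-palatal: voiceless /tɕ/, voiced /dʑ/.
Every place of articulation has a voiced member except postalveolar, where /dʒ/ would be expected.

postalveolar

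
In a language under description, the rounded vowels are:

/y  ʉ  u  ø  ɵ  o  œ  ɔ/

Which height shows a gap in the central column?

low-mid

high: front /y/, central /ʉ/, back /u/.
high-mid: front /ø/, central /ɵ/, back /o/.
low-mid: front /œ/, central —, back /ɔ/.
Every height has a central member except low-mid, where /ɞ/ would be expected.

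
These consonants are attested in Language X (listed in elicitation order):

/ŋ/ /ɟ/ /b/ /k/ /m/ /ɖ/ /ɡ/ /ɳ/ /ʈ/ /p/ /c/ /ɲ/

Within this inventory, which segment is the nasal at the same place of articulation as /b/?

/m/

/b/ is a voiced bilabial stop.
The nasal at the same place is a bilabial nasal — in this inventory, /m/.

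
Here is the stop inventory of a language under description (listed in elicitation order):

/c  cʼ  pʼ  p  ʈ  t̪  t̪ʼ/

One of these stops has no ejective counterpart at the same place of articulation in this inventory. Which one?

/ʈ/

Bilabial: /p/ ~ /pʼ/
Dental: /t̪/ ~ /t̪ʼ/
Palatal: /c/ ~ /cʼ/
Retroflex: only /ʈ/ (plain); no ejective partner.
So /ʈ/ is the unpaired segment.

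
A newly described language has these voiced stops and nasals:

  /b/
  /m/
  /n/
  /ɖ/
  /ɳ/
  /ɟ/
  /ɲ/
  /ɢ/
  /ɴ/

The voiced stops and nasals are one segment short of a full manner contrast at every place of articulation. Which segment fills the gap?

place of articulation  oral stop  nasal   
bilabial          b         m       
alveolar          —         n       
retroflex         ɖ         ɳ       
palatal           ɟ         ɲ       
uvular            ɢ         ɴ       
The alveolar row has no oral stop member, so the gap is the alveolar oral stop /d/.

/d/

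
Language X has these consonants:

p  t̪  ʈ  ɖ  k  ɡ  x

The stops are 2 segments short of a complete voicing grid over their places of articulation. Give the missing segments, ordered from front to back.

Voiceless: /p/ (bilabial), /t̪/ (dental), /ʈ/ (retroflex), /k/ (velar).
Voiced: /ɖ/ (retroflex), /ɡ/ (velar).
Gaps, from front to back: bilabial lacks voiced (/b/); dental lacks voiced (/d̪/).

/b/, /d̪/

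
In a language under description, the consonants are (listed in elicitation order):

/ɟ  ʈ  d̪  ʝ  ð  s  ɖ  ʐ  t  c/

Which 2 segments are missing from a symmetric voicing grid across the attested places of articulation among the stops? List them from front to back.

Voiceless: /t/ (alveolar), /ʈ/ (retroflex), /c/ (palatal).
Voiced: /d̪/ (dental), /ɖ/ (retroflex), /ɟ/ (palatal).
Gaps, from front to back: dental lacks voiceless (/t̪/); alveolar lacks voiced (/d/).

/t̪/, /d/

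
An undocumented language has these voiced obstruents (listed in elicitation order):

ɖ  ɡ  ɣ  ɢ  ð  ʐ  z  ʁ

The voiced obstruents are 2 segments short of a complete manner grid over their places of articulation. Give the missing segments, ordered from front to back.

dental: stop —, fricative /ð/.
alveolar: stop —, fricative /z/.
retroflex: stop /ɖ/, fricative /ʐ/.
velar: stop /ɡ/, fricative /ɣ/.
uvular: stop /ɢ/, fricative /ʁ/.
Gaps, from front to back: dental lacks stop (/d̪/); alveolar lacks stop (/d/).

/d̪/, /d/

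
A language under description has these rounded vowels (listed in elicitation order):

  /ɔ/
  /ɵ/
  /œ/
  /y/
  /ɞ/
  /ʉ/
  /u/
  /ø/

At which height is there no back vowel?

Front: /y/ (high), /ø/ (high-mid), /œ/ (low-mid).
Central: /ʉ/ (high), /ɵ/ (high-mid), /ɞ/ (low-mid).
Back: /u/ (high), /ɔ/ (low-mid).
Every height has a back member except high-mid, where /o/ would be expected.

high-mid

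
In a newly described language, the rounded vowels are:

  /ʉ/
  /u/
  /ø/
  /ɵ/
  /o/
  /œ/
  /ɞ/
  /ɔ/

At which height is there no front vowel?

high: front —, central /ʉ/, back /u/.
high-mid: front /ø/, central /ɵ/, back /o/.
low-mid: front /œ/, central /ɞ/, back /ɔ/.
Every height has a front member except high, where /y/ would be expected.

high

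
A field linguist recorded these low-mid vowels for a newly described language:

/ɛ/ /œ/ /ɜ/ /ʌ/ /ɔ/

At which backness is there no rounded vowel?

central

Unrounded: /ɛ/ (front), /ɜ/ (central), /ʌ/ (back).
Rounded: /œ/ (front), /ɔ/ (back).
Every backness has a rounded member except central, where /ɞ/ would be expected.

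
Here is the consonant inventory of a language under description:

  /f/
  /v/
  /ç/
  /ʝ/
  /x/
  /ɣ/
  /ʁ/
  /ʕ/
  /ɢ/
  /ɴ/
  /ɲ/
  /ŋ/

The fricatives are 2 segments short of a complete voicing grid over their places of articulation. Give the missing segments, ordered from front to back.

/χ/, /ħ/

Voiceless: /f/ (labiodental), /ç/ (palatal), /x/ (velar).
Voiced: /v/ (labiodental), /ʝ/ (palatal), /ɣ/ (velar), /ʁ/ (uvular), /ʕ/ (pharyngeal).
Gaps, from front to back: uvular lacks voiceless (/χ/); pharyngeal lacks voiceless (/ħ/).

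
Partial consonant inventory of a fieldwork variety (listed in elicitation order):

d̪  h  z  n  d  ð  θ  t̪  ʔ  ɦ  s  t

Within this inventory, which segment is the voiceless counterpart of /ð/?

/θ/

/ð/ is a voiced dental fricative.
The voiceless counterpart is a voiceless dental fricative — in this inventory, /θ/.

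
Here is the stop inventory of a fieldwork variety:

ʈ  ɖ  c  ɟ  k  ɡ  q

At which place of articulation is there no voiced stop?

uvular

place of articulation  voiceless  voiced  
retroflex         ʈ         ɖ       
palatal           c         ɟ       
velar             k         ɡ       
uvular            q         —       
Every place of articulation has a voiced member except uvular, where /ɢ/ would be expected.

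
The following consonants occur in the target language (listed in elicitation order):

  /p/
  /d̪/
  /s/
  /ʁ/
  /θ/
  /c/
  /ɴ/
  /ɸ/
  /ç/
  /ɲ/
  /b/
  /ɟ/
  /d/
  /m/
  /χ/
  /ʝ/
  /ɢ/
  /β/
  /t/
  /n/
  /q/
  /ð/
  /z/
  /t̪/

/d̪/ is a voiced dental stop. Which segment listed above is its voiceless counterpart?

The voiceless counterpart is a voiceless dental stop — in this inventory, /t̪/.

/t̪/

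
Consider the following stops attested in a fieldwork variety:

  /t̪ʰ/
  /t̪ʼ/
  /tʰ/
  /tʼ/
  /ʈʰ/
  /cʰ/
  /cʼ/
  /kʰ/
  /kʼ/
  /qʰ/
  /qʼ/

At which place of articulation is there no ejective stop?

place of articulation  aspirated  ejective
dental            t̪ʰ       t̪ʼ     
alveolar          tʰ        tʼ      
retroflex         ʈʰ        —       
palatal           cʰ        cʼ      
velar             kʰ        kʼ      
uvular            qʰ        qʼ      
Every place of articulation has an ejective member except retroflex, where /ʈʼ/ would be expected.

retroflex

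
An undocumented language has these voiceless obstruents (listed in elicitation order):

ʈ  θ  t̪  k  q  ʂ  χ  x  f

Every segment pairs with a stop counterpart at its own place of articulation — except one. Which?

/f/

Dental: /t̪/ ~ /θ/
Retroflex: /ʈ/ ~ /ʂ/
Velar: /k/ ~ /x/
Uvular: /q/ ~ /χ/
Labiodental: only /f/ (fricative); no stop partner.
So /f/ is the unpaired segment.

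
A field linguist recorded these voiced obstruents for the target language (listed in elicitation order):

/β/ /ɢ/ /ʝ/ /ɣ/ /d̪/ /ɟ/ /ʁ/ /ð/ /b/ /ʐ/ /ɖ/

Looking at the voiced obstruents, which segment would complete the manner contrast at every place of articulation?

/ɡ/

Stop: /b/ (bilabial), /d̪/ (dental), /ɖ/ (retroflex), /ɟ/ (palatal), /ɢ/ (uvular).
Fricative: /β/ (bilabial), /ð/ (dental), /ʐ/ (retroflex), /ʝ/ (palatal), /ɣ/ (velar), /ʁ/ (uvular).
The velar row has no stop member, so the gap is the velar stop /ɡ/.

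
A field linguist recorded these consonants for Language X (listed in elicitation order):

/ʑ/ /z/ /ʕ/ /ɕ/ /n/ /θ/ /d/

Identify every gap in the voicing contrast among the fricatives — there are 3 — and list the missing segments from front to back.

dental: voiceless /θ/, voiced —.
alveolar: voiceless —, voiced /z/.
alveolo-palatal: voiceless /ɕ/, voiced /ʑ/.
pharyngeal: voiceless —, voiced /ʕ/.
Gaps, from front to back: dental lacks voiced (/ð/); alveolar lacks voiceless (/s/); pharyngeal lacks voiceless (/ħ/).

/ð/, /s/, /ħ/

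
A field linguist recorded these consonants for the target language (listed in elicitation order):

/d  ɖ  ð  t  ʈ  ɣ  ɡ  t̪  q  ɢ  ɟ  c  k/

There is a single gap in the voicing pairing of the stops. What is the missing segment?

place of articulation  voiceless  voiced  
dental            t̪        —       
alveolar          t         d       
retroflex         ʈ         ɖ       
palatal           c         ɟ       
velar             k         ɡ       
uvular            q         ɢ       
The dental row has no voiced member, so the gap is the voiced dental stop /d̪/.

/d̪/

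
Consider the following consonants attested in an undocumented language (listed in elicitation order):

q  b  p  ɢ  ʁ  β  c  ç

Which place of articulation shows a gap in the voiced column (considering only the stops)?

palatal

place of articulation  voiceless  voiced  
bilabial          p         b       
palatal           c         —       
uvular            q         ɢ       
Every place of articulation has a voiced member except palatal, where /ɟ/ would be expected.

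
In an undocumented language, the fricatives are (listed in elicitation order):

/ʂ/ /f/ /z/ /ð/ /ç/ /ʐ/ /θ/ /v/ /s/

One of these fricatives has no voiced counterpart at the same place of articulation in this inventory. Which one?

/ç/

Labiodental: /f/ ~ /v/
Dental: /θ/ ~ /ð/
Alveolar: /s/ ~ /z/
Retroflex: /ʂ/ ~ /ʐ/
Palatal: only /ç/ (voiceless); no voiced partner.
So /ç/ is the unpaired segment.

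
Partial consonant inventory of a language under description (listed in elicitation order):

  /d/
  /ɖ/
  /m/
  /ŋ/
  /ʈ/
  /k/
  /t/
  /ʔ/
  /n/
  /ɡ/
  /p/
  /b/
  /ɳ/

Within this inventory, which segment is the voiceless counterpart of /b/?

/b/ is a voiced bilabial stop.
The voiceless counterpart is a voiceless bilabial stop — in this inventory, /p/.

/p/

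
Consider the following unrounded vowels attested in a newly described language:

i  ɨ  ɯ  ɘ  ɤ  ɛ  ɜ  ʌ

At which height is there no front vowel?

Front: /i/ (high), /ɛ/ (low-mid).
Central: /ɨ/ (high), /ɘ/ (high-mid), /ɜ/ (low-mid).
Back: /ɯ/ (high), /ɤ/ (high-mid), /ʌ/ (low-mid).
Every height has a front member except high-mid, where /e/ would be expected.

high-mid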